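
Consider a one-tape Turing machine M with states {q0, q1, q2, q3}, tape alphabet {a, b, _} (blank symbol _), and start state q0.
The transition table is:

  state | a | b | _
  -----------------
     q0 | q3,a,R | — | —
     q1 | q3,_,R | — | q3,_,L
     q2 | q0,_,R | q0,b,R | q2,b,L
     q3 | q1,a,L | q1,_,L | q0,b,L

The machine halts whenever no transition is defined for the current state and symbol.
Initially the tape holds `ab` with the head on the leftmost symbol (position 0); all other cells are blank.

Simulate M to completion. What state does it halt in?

q0

state=q0 head=0 tape=[a]b   (q0,a)→(q3,a,R)
state=q3 head=1 tape=a[b]   (q3,b)→(q1,_,L)
state=q1 head=0 tape=[a]_   (q1,a)→(q3,_,R)
state=q3 head=1 tape=_[_]   (q3,_)→(q0,b,L)
state=q0 head=0 tape=[_]b
No transition is defined for (q0, _); M halts in state q0.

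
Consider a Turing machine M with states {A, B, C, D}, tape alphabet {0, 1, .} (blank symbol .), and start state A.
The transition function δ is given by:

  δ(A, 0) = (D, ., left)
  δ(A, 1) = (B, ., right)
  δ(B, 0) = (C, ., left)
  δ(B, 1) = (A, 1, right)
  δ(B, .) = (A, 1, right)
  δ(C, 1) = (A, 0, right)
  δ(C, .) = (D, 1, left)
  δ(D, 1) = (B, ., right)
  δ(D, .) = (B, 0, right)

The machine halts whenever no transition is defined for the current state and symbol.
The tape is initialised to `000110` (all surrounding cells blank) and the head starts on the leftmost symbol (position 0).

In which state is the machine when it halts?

A

A | .[0]00110.   read 0 → write ., move left, go to D
D | [.].00110.   read . → write 0, move right, go to B
B | 0[.]00110.   read . → write 1, move right, go to A
A | 01[0]0110.   read 0 → write ., move left, go to D
D | 0[1].0110.   read 1 → write ., move right, go to B
B | 0.[.]0110.   read . → write 1, move right, go to A
A | 0.1[0]110.   read 0 → write ., move left, go to D
D | 0.[1].110.   read 1 → write ., move right, go to B
B | 0..[.]110.   read . → write 1, move right, go to A
A | 0..1[1]10.   read 1 → write ., move right, go to B
B | 0..1.[1]0.   read 1 → write 1, move right, go to A
A | 0..1.1[0].   read 0 → write ., move left, go to D
D | 0..1.[1]..   read 1 → write ., move right, go to B
B | 0..1..[.].   read . → write 1, move right, go to A
A | 0..1..1[.]
No transition is defined for (A, .); M halts in state A.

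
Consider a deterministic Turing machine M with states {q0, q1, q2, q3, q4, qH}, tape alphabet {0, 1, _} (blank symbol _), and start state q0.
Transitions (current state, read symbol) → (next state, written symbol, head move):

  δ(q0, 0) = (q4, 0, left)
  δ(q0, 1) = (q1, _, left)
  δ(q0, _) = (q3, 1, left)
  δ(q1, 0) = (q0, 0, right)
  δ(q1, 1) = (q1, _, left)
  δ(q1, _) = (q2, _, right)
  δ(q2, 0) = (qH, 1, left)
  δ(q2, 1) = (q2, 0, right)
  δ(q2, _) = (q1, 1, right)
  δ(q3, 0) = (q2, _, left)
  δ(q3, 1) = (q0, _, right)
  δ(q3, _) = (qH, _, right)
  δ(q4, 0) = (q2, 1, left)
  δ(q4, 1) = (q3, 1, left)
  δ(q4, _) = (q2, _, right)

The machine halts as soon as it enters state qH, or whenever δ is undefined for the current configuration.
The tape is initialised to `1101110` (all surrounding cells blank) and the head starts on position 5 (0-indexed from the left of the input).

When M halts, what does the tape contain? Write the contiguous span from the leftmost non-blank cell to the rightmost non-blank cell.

1_01_1_1

q0 | _11011[1]0   read 1 → write _, move left, go to q1
q1 | _1101[1]_0   read 1 → write _, move left, go to q1
q1 | _110[1]__0   read 1 → write _, move left, go to q1
q1 | _11[0]___0   read 0 → write 0, move right, go to q0
q0 | _110[_]__0   read _ → write 1, move left, go to q3
q3 | _11[0]1__0   read 0 → write _, move left, go to q2
q2 | _1[1]_1__0   read 1 → write 0, move right, go to q2
q2 | _10[_]1__0   read _ → write 1, move right, go to q1
q1 | _101[1]__0   read 1 → write _, move left, go to q1
q1 | _10[1]___0   read 1 → write _, move left, go to q1
q1 | _1[0]____0   read 0 → write 0, move right, go to q0
q0 | _10[_]___0   read _ → write 1, move left, go to q3
q3 | _1[0]1___0   read 0 → write _, move left, go to q2
q2 | _[1]_1___0   read 1 → write 0, move right, go to q2
q2 | _0[_]1___0   read _ → write 1, move right, go to q1
q1 | _01[1]___0   read 1 → write _, move left, go to q1
q1 | _0[1]____0   read 1 → write _, move left, go to q1
q1 | _[0]_____0   read 0 → write 0, move right, go to q0
q0 | _0[_]____0   read _ → write 1, move left, go to q3
q3 | _[0]1____0   read 0 → write _, move left, go to q2
q2 | [_]_1____0   read _ → write 1, move right, go to q1
q1 | 1[_]1____0   read _ → write _, move right, go to q2
q2 | 1_[1]____0   read 1 → write 0, move right, go to q2
q2 | 1_0[_]___0   read _ → write 1, move right, go to q1
q1 | 1_01[_]__0   read _ → write _, move right, go to q2
q2 | 1_01_[_]_0   read _ → write 1, move right, go to q1
q1 | 1_01_1[_]0   read _ → write _, move right, go to q2
q2 | 1_01_1_[0]   read 0 → write 1, move left, go to qH
qH | 1_01_1[_]1
The non-blank tape span at halt is 1_01_1_1.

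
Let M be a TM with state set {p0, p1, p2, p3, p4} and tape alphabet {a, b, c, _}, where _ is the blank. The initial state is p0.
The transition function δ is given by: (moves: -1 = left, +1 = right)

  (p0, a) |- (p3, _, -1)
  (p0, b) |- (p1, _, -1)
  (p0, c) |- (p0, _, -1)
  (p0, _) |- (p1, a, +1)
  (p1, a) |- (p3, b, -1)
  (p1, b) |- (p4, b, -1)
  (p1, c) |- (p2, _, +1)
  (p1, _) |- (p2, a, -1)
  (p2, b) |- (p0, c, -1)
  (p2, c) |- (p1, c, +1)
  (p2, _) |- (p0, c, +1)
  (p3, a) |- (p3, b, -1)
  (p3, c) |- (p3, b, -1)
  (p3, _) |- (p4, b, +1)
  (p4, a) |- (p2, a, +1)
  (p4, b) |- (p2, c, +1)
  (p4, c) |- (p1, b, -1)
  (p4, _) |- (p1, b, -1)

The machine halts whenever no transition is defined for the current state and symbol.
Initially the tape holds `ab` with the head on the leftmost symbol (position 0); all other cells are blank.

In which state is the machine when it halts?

p2

p0 | _____[a]b__   read a → write _, move -1, go to p3
p3 | ____[_]_b__   read _ → write b, move +1, go to p4
p4 | ____b[_]b__   read _ → write b, move -1, go to p1
p1 | ____[b]bb__   read b → write b, move -1, go to p4
p4 | ___[_]bbb__   read _ → write b, move -1, go to p1
p1 | __[_]bbbb__   read _ → write a, move -1, go to p2
p2 | _[_]abbbb__   read _ → write c, move +1, go to p0
p0 | _c[a]bbbb__   read a → write _, move -1, go to p3
p3 | _[c]_bbbb__   read c → write b, move -1, go to p3
p3 | [_]b_bbbb__   read _ → write b, move +1, go to p4
p4 | b[b]_bbbb__   read b → write c, move +1, go to p2
p2 | bc[_]bbbb__   read _ → write c, move +1, go to p0
p0 | bcc[b]bbb__   read b → write _, move -1, go to p1
p1 | bc[c]_bbb__   read c → write _, move +1, go to p2
p2 | bc_[_]bbb__   read _ → write c, move +1, go to p0
p0 | bc_c[b]bb__   read b → write _, move -1, go to p1
p1 | bc_[c]_bb__   read c → write _, move +1, go to p2
p2 | bc__[_]bb__   read _ → write c, move +1, go to p0
p0 | bc__c[b]b__   read b → write _, move -1, go to p1
p1 | bc__[c]_b__   read c → write _, move +1, go to p2
p2 | bc___[_]b__   read _ → write c, move +1, go to p0
p0 | bc___c[b]__   read b → write _, move -1, go to p1
p1 | bc___[c]___   read c → write _, move +1, go to p2
p2 | bc____[_]__   read _ → write c, move +1, go to p0
p0 | bc____c[_]_   read _ → write a, move +1, go to p1
p1 | bc____ca[_]   read _ → write a, move -1, go to p2
p2 | bc____c[a]a
No transition is defined for (p2, a); M halts in state p2.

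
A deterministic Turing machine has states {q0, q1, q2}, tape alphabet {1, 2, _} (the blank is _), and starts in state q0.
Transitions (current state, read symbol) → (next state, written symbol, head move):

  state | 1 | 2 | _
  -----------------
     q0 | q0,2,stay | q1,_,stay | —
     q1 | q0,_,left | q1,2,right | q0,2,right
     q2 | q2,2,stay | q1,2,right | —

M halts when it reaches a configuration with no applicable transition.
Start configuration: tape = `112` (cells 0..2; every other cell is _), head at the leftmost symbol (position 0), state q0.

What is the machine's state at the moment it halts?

q0

q0 | [1]12_   read 1 → write 2, move stay, go to q0
q0 | [2]12_   read 2 → write _, move stay, go to q1
q1 | [_]12_   read _ → write 2, move right, go to q0
q0 | 2[1]2_   read 1 → write 2, move stay, go to q0
q0 | 2[2]2_   read 2 → write _, move stay, go to q1
q1 | 2[_]2_   read _ → write 2, move right, go to q0
q0 | 22[2]_   read 2 → write _, move stay, go to q1
q1 | 22[_]_   read _ → write 2, move right, go to q0
q0 | 222[_]
No transition is defined for (q0, _); M halts in state q0.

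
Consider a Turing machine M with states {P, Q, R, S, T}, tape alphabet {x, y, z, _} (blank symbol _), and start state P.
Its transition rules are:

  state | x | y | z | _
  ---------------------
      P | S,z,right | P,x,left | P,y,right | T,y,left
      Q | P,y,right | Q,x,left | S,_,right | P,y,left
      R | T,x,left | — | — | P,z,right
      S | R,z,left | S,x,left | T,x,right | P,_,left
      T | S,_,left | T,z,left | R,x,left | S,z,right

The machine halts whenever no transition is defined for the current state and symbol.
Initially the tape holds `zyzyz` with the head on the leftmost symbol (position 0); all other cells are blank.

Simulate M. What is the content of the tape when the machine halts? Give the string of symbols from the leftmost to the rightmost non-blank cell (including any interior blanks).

state=P head=0 tape=____[z]yzyz   (P,z)→(P,y,right)
state=P head=1 tape=____y[y]zyz   (P,y)→(P,x,left)
state=P head=0 tape=____[y]xzyz   (P,y)→(P,x,left)
state=P head=-1 tape=___[_]xxzyz   (P,_)→(T,y,left)
state=T head=-2 tape=__[_]yxxzyz   (T,_)→(S,z,right)
state=S head=-1 tape=__z[y]xxzyz   (S,y)→(S,x,left)
state=S head=-2 tape=__[z]xxxzyz   (S,z)→(T,x,right)
state=T head=-1 tape=__x[x]xxzyz   (T,x)→(S,_,left)
state=S head=-2 tape=__[x]_xxzyz   (S,x)→(R,z,left)
state=R head=-3 tape=_[_]z_xxzyz   (R,_)→(P,z,right)
state=P head=-2 tape=_z[z]_xxzyz   (P,z)→(P,y,right)
state=P head=-1 tape=_zy[_]xxzyz   (P,_)→(T,y,left)
state=T head=-2 tape=_z[y]yxxzyz   (T,y)→(T,z,left)
state=T head=-3 tape=_[z]zyxxzyz   (T,z)→(R,x,left)
state=R head=-4 tape=[_]xzyxxzyz   (R,_)→(P,z,right)
state=P head=-3 tape=z[x]zyxxzyz   (P,x)→(S,z,right)
state=S head=-2 tape=zz[z]yxxzyz   (S,z)→(T,x,right)
state=T head=-1 tape=zzx[y]xxzyz   (T,y)→(T,z,left)
state=T head=-2 tape=zz[x]zxxzyz   (T,x)→(S,_,left)
state=S head=-3 tape=z[z]_zxxzyz   (S,z)→(T,x,right)
state=T head=-2 tape=zx[_]zxxzyz   (T,_)→(S,z,right)
state=S head=-1 tape=zxz[z]xxzyz   (S,z)→(T,x,right)
state=T head=0 tape=zxzx[x]xzyz   (T,x)→(S,_,left)
state=S head=-1 tape=zxz[x]_xzyz   (S,x)→(R,z,left)
state=R head=-2 tape=zx[z]z_xzyz
The non-blank tape span at halt is zxzz_xzyz.

zxzz_xzyz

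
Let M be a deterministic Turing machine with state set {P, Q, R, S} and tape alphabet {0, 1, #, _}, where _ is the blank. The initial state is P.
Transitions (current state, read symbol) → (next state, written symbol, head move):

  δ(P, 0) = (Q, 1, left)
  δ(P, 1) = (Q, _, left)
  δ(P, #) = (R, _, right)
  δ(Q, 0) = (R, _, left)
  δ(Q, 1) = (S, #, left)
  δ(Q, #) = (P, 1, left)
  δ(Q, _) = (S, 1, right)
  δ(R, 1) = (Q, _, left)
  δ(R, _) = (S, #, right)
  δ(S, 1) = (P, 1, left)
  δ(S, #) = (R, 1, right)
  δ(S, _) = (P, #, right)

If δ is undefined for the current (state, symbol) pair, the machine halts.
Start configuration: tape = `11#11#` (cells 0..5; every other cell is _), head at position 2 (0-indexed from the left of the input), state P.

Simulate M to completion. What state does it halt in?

P | _11[#]11#   read # → write _, move right, go to R
R | _11_[1]1#   read 1 → write _, move left, go to Q
Q | _11[_]_1#   read _ → write 1, move right, go to S
S | _111[_]1#   read _ → write #, move right, go to P
P | _111#[1]#   read 1 → write _, move left, go to Q
Q | _111[#]_#   read # → write 1, move left, go to P
P | _11[1]1_#   read 1 → write _, move left, go to Q
Q | _1[1]_1_#   read 1 → write #, move left, go to S
S | _[1]#_1_#   read 1 → write 1, move left, go to P
P | [_]1#_1_#
No transition is defined for (P, _); M halts in state P.

P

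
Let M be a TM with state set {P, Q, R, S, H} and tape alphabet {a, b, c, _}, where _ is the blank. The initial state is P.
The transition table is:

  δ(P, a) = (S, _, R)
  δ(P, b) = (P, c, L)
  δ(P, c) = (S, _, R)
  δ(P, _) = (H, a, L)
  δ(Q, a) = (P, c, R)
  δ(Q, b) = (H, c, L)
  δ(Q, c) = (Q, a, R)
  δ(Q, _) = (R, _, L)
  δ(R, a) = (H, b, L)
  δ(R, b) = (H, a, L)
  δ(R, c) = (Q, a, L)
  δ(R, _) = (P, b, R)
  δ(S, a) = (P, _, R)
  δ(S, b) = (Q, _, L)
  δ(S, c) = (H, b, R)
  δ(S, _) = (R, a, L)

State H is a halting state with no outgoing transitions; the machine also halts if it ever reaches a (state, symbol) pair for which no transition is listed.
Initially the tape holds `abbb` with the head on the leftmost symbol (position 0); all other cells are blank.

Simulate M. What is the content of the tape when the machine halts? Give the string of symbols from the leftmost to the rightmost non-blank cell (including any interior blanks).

P | _[a]bbb   read a → write _, move R, go to S
S | __[b]bb   read b → write _, move L, go to Q
Q | _[_]_bb   read _ → write _, move L, go to R
R | [_]__bb   read _ → write b, move R, go to P
P | b[_]_bb   read _ → write a, move L, go to H
H | [b]a_bb
The non-blank tape span at halt is ba_bb.

ba_bb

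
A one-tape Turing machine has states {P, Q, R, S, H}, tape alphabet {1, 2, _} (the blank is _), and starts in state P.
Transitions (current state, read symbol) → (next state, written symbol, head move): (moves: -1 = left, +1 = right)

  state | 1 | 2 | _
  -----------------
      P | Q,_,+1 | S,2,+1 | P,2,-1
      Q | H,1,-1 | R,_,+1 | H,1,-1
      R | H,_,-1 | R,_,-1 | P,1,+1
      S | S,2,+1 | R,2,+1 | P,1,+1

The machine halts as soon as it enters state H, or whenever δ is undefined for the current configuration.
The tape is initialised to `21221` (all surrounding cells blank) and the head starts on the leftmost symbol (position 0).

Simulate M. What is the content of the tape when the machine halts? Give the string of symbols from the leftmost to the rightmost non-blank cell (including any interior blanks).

1_1

P | _[2]1221_   read 2 → write 2, move +1, go to S
S | _2[1]221_   read 1 → write 2, move +1, go to S
S | _22[2]21_   read 2 → write 2, move +1, go to R
R | _222[2]1_   read 2 → write _, move -1, go to R
R | _22[2]_1_   read 2 → write _, move -1, go to R
R | _2[2]__1_   read 2 → write _, move -1, go to R
R | _[2]___1_   read 2 → write _, move -1, go to R
R | [_]____1_   read _ → write 1, move +1, go to P
P | 1[_]___1_   read _ → write 2, move -1, go to P
P | [1]2___1_   read 1 → write _, move +1, go to Q
Q | _[2]___1_   read 2 → write _, move +1, go to R
R | __[_]__1_   read _ → write 1, move +1, go to P
P | __1[_]_1_   read _ → write 2, move -1, go to P
P | __[1]2_1_   read 1 → write _, move +1, go to Q
Q | ___[2]_1_   read 2 → write _, move +1, go to R
R | ____[_]1_   read _ → write 1, move +1, go to P
P | ____1[1]_   read 1 → write _, move +1, go to Q
Q | ____1_[_]   read _ → write 1, move -1, go to H
H | ____1[_]1
The non-blank tape span at halt is 1_1.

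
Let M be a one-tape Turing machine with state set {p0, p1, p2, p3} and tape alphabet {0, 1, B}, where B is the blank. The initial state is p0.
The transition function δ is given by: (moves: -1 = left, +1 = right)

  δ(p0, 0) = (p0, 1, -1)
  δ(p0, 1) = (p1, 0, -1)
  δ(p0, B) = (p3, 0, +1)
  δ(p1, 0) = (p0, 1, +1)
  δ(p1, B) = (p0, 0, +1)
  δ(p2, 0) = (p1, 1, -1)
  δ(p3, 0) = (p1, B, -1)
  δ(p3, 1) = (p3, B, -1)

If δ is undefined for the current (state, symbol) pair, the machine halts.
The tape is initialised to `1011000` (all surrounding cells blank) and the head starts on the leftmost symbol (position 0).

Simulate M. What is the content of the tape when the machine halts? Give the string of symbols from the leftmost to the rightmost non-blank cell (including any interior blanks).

state=p0 head=0 tape=BBB[1]011000   (p0,1)→(p1,0,-1)
state=p1 head=-1 tape=BB[B]0011000   (p1,B)→(p0,0,+1)
state=p0 head=0 tape=BB0[0]011000   (p0,0)→(p0,1,-1)
state=p0 head=-1 tape=BB[0]1011000   (p0,0)→(p0,1,-1)
state=p0 head=-2 tape=B[B]11011000   (p0,B)→(p3,0,+1)
state=p3 head=-1 tape=B0[1]1011000   (p3,1)→(p3,B,-1)
state=p3 head=-2 tape=B[0]B1011000   (p3,0)→(p1,B,-1)
state=p1 head=-3 tape=[B]BB1011000   (p1,B)→(p0,0,+1)
state=p0 head=-2 tape=0[B]B1011000   (p0,B)→(p3,0,+1)
state=p3 head=-1 tape=00[B]1011000
The non-blank tape span at halt is 00B1011000.

00B1011000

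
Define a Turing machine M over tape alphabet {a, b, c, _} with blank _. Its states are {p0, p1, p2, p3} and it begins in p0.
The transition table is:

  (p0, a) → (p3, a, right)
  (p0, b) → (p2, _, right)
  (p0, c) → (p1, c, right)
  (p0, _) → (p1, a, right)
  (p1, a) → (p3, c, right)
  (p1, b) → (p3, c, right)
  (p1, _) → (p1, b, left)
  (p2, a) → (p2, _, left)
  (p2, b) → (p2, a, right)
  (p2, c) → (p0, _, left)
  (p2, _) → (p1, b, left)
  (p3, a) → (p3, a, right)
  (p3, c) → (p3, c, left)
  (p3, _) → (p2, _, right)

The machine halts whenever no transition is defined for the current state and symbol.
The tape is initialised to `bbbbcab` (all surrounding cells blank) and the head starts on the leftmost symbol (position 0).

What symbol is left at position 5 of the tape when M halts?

_

state=p0 head=0 tape=[b]bbbcab   (p0,b)→(p2,_,right)
state=p2 head=1 tape=_[b]bbcab   (p2,b)→(p2,a,right)
state=p2 head=2 tape=_a[b]bcab   (p2,b)→(p2,a,right)
state=p2 head=3 tape=_aa[b]cab   (p2,b)→(p2,a,right)
state=p2 head=4 tape=_aaa[c]ab   (p2,c)→(p0,_,left)
state=p0 head=3 tape=_aa[a]_ab   (p0,a)→(p3,a,right)
state=p3 head=4 tape=_aaa[_]ab   (p3,_)→(p2,_,right)
state=p2 head=5 tape=_aaa_[a]b   (p2,a)→(p2,_,left)
state=p2 head=4 tape=_aaa[_]_b   (p2,_)→(p1,b,left)
state=p1 head=3 tape=_aa[a]b_b   (p1,a)→(p3,c,right)
state=p3 head=4 tape=_aac[b]_b
Cell 5 holds _ when M halts.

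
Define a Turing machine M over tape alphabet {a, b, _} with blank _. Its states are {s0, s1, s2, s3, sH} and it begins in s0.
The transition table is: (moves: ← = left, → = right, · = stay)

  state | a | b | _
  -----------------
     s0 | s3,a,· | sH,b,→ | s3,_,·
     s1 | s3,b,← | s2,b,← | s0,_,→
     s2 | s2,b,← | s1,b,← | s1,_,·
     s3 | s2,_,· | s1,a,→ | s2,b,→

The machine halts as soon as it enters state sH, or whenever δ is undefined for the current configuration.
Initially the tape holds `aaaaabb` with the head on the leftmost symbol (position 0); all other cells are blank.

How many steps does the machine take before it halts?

21

s0 | [a]aaaabb   read a → write a, move ·, go to s3
s3 | [a]aaaabb   read a → write _, move ·, go to s2
s2 | [_]aaaabb   read _ → write _, move ·, go to s1
s1 | [_]aaaabb   read _ → write _, move →, go to s0
s0 | _[a]aaabb   read a → write a, move ·, go to s3
s3 | _[a]aaabb   read a → write _, move ·, go to s2
s2 | _[_]aaabb   read _ → write _, move ·, go to s1
s1 | _[_]aaabb   read _ → write _, move →, go to s0
s0 | __[a]aabb   read a → write a, move ·, go to s3
s3 | __[a]aabb   read a → write _, move ·, go to s2
s2 | __[_]aabb   read _ → write _, move ·, go to s1
s1 | __[_]aabb   read _ → write _, move →, go to s0
s0 | ___[a]abb   read a → write a, move ·, go to s3
s3 | ___[a]abb   read a → write _, move ·, go to s2
s2 | ___[_]abb   read _ → write _, move ·, go to s1
s1 | ___[_]abb   read _ → write _, move →, go to s0
s0 | ____[a]bb   read a → write a, move ·, go to s3
s3 | ____[a]bb   read a → write _, move ·, go to s2
s2 | ____[_]bb   read _ → write _, move ·, go to s1
s1 | ____[_]bb   read _ → write _, move →, go to s0
s0 | _____[b]b   read b → write b, move →, go to sH
sH | _____b[b]
M halts after 21 transitions.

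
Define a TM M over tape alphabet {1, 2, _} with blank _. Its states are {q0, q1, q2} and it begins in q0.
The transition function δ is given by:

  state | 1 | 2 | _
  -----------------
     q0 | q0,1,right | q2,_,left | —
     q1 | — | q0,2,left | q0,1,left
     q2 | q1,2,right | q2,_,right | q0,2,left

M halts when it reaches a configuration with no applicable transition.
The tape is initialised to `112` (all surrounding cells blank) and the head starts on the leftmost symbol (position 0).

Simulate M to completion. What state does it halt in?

q0

state=q0 head=0 tape=__[1]12   (q0,1)→(q0,1,right)
state=q0 head=1 tape=__1[1]2   (q0,1)→(q0,1,right)
state=q0 head=2 tape=__11[2]   (q0,2)→(q2,_,left)
state=q2 head=1 tape=__1[1]_   (q2,1)→(q1,2,right)
state=q1 head=2 tape=__12[_]   (q1,_)→(q0,1,left)
state=q0 head=1 tape=__1[2]1   (q0,2)→(q2,_,left)
state=q2 head=0 tape=__[1]_1   (q2,1)→(q1,2,right)
state=q1 head=1 tape=__2[_]1   (q1,_)→(q0,1,left)
state=q0 head=0 tape=__[2]11   (q0,2)→(q2,_,left)
state=q2 head=-1 tape=_[_]_11   (q2,_)→(q0,2,left)
state=q0 head=-2 tape=[_]2_11
No transition is defined for (q0, _); M halts in state q0.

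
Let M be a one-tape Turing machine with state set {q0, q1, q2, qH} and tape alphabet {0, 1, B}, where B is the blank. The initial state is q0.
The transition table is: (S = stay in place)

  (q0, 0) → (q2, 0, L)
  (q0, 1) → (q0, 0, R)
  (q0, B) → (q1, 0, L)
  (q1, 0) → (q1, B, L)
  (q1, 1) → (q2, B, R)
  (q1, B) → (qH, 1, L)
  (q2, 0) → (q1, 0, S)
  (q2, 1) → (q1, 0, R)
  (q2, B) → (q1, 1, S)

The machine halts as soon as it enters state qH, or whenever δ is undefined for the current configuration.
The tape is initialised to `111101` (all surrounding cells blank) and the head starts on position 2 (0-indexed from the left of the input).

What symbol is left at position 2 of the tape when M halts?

B

state=q0 head=2 tape=11[1]101   (q0,1)→(q0,0,R)
state=q0 head=3 tape=110[1]01   (q0,1)→(q0,0,R)
state=q0 head=4 tape=1100[0]1   (q0,0)→(q2,0,L)
state=q2 head=3 tape=110[0]01   (q2,0)→(q1,0,S)
state=q1 head=3 tape=110[0]01   (q1,0)→(q1,B,L)
state=q1 head=2 tape=11[0]B01   (q1,0)→(q1,B,L)
state=q1 head=1 tape=1[1]BB01   (q1,1)→(q2,B,R)
state=q2 head=2 tape=1B[B]B01   (q2,B)→(q1,1,S)
state=q1 head=2 tape=1B[1]B01   (q1,1)→(q2,B,R)
state=q2 head=3 tape=1BB[B]01   (q2,B)→(q1,1,S)
state=q1 head=3 tape=1BB[1]01   (q1,1)→(q2,B,R)
state=q2 head=4 tape=1BBB[0]1   (q2,0)→(q1,0,S)
state=q1 head=4 tape=1BBB[0]1   (q1,0)→(q1,B,L)
state=q1 head=3 tape=1BB[B]B1   (q1,B)→(qH,1,L)
state=qH head=2 tape=1B[B]1B1
Cell 2 holds B when M halts.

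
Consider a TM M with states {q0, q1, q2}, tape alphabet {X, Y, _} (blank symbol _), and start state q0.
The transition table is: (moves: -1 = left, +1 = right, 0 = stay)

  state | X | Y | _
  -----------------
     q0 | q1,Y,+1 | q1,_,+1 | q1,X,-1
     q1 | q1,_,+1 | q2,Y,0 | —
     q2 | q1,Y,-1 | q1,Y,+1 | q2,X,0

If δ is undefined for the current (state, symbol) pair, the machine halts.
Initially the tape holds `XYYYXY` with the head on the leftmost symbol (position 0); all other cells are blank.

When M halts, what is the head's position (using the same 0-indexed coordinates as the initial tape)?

6

state=q0 head=0 tape=[X]YYYXY_   (q0,X)→(q1,Y,+1)
state=q1 head=1 tape=Y[Y]YYXY_   (q1,Y)→(q2,Y,0)
state=q2 head=1 tape=Y[Y]YYXY_   (q2,Y)→(q1,Y,+1)
state=q1 head=2 tape=YY[Y]YXY_   (q1,Y)→(q2,Y,0)
state=q2 head=2 tape=YY[Y]YXY_   (q2,Y)→(q1,Y,+1)
state=q1 head=3 tape=YYY[Y]XY_   (q1,Y)→(q2,Y,0)
state=q2 head=3 tape=YYY[Y]XY_   (q2,Y)→(q1,Y,+1)
state=q1 head=4 tape=YYYY[X]Y_   (q1,X)→(q1,_,+1)
state=q1 head=5 tape=YYYY_[Y]_   (q1,Y)→(q2,Y,0)
state=q2 head=5 tape=YYYY_[Y]_   (q2,Y)→(q1,Y,+1)
state=q1 head=6 tape=YYYY_Y[_]
At halt the head is at cell 6.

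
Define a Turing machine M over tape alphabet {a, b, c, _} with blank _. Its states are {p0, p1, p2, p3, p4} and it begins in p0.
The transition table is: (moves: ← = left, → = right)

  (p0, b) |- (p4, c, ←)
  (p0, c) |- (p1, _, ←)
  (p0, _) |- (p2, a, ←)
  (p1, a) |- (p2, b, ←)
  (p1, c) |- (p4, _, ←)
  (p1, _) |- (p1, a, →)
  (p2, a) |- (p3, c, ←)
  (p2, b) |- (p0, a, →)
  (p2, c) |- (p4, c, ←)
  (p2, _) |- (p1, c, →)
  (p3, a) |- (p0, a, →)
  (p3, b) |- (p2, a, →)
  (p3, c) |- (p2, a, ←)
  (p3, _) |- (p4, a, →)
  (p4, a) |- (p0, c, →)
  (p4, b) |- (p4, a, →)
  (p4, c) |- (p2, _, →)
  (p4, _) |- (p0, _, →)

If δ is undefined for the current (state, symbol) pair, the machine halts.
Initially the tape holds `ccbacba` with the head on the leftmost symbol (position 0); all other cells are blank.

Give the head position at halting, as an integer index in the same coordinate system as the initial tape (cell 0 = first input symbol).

p0 | ___[c]cbacba   read c → write _, move ←, go to p1
p1 | __[_]_cbacba   read _ → write a, move →, go to p1
p1 | __a[_]cbacba   read _ → write a, move →, go to p1
p1 | __aa[c]bacba   read c → write _, move ←, go to p4
p4 | __a[a]_bacba   read a → write c, move →, go to p0
p0 | __ac[_]bacba   read _ → write a, move ←, go to p2
p2 | __a[c]abacba   read c → write c, move ←, go to p4
p4 | __[a]cabacba   read a → write c, move →, go to p0
p0 | __c[c]abacba   read c → write _, move ←, go to p1
p1 | __[c]_abacba   read c → write _, move ←, go to p4
p4 | _[_]__abacba   read _ → write _, move →, go to p0
p0 | __[_]_abacba   read _ → write a, move ←, go to p2
p2 | _[_]a_abacba   read _ → write c, move →, go to p1
p1 | _c[a]_abacba   read a → write b, move ←, go to p2
p2 | _[c]b_abacba   read c → write c, move ←, go to p4
p4 | [_]cb_abacba   read _ → write _, move →, go to p0
p0 | _[c]b_abacba   read c → write _, move ←, go to p1
p1 | [_]_b_abacba   read _ → write a, move →, go to p1
p1 | a[_]b_abacba   read _ → write a, move →, go to p1
p1 | aa[b]_abacba
At halt the head is at cell -1.

-1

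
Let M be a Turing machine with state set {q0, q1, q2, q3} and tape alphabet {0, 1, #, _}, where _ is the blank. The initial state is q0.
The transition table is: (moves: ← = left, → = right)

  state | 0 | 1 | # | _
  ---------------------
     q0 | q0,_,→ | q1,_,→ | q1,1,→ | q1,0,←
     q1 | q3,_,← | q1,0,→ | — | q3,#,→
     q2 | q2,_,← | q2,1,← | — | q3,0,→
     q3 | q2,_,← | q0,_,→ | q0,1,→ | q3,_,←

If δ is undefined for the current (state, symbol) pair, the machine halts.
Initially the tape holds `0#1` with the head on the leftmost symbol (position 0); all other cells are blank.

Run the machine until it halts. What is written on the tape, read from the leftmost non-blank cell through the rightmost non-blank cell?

q0 | [0]#1__   read 0 → write _, move →, go to q0
q0 | _[#]1__   read # → write 1, move →, go to q1
q1 | _1[1]__   read 1 → write 0, move →, go to q1
q1 | _10[_]_   read _ → write #, move →, go to q3
q3 | _10#[_]   read _ → write _, move ←, go to q3
q3 | _10[#]_   read # → write 1, move →, go to q0
q0 | _101[_]   read _ → write 0, move ←, go to q1
q1 | _10[1]0   read 1 → write 0, move →, go to q1
q1 | _100[0]   read 0 → write _, move ←, go to q3
q3 | _10[0]_   read 0 → write _, move ←, go to q2
q2 | _1[0]__   read 0 → write _, move ←, go to q2
q2 | _[1]___   read 1 → write 1, move ←, go to q2
q2 | [_]1___   read _ → write 0, move →, go to q3
q3 | 0[1]___   read 1 → write _, move →, go to q0
q0 | 0_[_]__   read _ → write 0, move ←, go to q1
q1 | 0[_]0__   read _ → write #, move →, go to q3
q3 | 0#[0]__   read 0 → write _, move ←, go to q2
q2 | 0[#]___
The non-blank tape span at halt is 0#.

0#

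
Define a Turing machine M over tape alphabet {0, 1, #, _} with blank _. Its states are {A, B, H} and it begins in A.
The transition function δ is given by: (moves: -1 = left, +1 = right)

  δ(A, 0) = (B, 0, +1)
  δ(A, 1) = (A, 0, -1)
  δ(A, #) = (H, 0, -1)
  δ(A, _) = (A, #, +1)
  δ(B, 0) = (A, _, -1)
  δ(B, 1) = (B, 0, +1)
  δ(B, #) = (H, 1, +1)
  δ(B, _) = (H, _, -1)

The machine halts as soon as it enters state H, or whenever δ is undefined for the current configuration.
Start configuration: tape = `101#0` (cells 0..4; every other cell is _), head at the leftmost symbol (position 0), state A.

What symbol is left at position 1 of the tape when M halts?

state=A head=0 tape=_[1]01#0   (A,1)→(A,0,-1)
state=A head=-1 tape=[_]001#0   (A,_)→(A,#,+1)
state=A head=0 tape=#[0]01#0   (A,0)→(B,0,+1)
state=B head=1 tape=#0[0]1#0   (B,0)→(A,_,-1)
state=A head=0 tape=#[0]_1#0   (A,0)→(B,0,+1)
state=B head=1 tape=#0[_]1#0   (B,_)→(H,_,-1)
state=H head=0 tape=#[0]_1#0
Cell 1 holds _ when M halts.

_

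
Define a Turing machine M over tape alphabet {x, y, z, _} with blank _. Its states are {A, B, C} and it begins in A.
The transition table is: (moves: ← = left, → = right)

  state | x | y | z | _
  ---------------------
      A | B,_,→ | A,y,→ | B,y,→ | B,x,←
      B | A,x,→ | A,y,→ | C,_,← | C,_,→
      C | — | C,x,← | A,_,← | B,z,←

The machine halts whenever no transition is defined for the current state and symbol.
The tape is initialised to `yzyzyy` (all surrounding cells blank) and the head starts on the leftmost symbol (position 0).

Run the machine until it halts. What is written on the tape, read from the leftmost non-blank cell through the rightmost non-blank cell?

A | [y]zyzyy___   read y → write y, move →, go to A
A | y[z]yzyy___   read z → write y, move →, go to B
B | yy[y]zyy___   read y → write y, move →, go to A
A | yyy[z]yy___   read z → write y, move →, go to B
B | yyyy[y]y___   read y → write y, move →, go to A
A | yyyyy[y]___   read y → write y, move →, go to A
A | yyyyyy[_]__   read _ → write x, move ←, go to B
B | yyyyy[y]x__   read y → write y, move →, go to A
A | yyyyyy[x]__   read x → write _, move →, go to B
B | yyyyyy_[_]_   read _ → write _, move →, go to C
C | yyyyyy__[_]   read _ → write z, move ←, go to B
B | yyyyyy_[_]z   read _ → write _, move →, go to C
C | yyyyyy__[z]   read z → write _, move ←, go to A
A | yyyyyy_[_]_   read _ → write x, move ←, go to B
B | yyyyyy[_]x_   read _ → write _, move →, go to C
C | yyyyyy_[x]_
The non-blank tape span at halt is yyyyyy_x.

yyyyyy_x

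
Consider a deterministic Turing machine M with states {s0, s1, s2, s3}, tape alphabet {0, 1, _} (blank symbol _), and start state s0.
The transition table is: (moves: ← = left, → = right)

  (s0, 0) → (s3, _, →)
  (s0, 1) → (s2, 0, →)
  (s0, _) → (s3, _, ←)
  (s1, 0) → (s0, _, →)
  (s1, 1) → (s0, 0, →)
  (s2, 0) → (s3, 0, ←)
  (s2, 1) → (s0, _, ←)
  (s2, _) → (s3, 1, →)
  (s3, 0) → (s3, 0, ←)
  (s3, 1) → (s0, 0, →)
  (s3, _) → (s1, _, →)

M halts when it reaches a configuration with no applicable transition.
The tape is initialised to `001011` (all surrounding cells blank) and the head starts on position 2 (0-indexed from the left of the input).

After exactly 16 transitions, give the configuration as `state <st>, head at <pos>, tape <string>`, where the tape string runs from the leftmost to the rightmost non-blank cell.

state s1, head at 8, tape 001

s0 | _00[1]011___   read 1 → write 0, move →, go to s2
s2 | _000[0]11___   read 0 → write 0, move ←, go to s3
s3 | _00[0]011___   read 0 → write 0, move ←, go to s3
s3 | _0[0]0011___   read 0 → write 0, move ←, go to s3
s3 | _[0]00011___   read 0 → write 0, move ←, go to s3
s3 | [_]000011___   read _ → write _, move →, go to s1
s1 | _[0]00011___   read 0 → write _, move →, go to s0
s0 | __[0]0011___   read 0 → write _, move →, go to s3
s3 | ___[0]011___   read 0 → write 0, move ←, go to s3
s3 | __[_]0011___   read _ → write _, move →, go to s1
s1 | ___[0]011___   read 0 → write _, move →, go to s0
s0 | ____[0]11___   read 0 → write _, move →, go to s3
s3 | _____[1]1___   read 1 → write 0, move →, go to s0
s0 | _____0[1]___   read 1 → write 0, move →, go to s2
s2 | _____00[_]__   read _ → write 1, move →, go to s3
s3 | _____001[_]_   read _ → write _, move →, go to s1
s1 | _____001_[_]
After 16 steps: state s1, head at 8, tape 001.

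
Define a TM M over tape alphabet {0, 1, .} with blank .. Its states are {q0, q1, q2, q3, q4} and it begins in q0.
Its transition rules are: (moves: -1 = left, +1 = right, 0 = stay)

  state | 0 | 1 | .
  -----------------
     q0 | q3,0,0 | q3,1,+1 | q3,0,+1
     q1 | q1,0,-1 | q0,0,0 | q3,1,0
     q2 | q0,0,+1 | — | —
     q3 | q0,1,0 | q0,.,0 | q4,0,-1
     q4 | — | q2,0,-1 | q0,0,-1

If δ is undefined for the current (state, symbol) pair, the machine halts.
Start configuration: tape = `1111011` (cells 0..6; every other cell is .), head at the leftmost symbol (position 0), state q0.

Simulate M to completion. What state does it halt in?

q0 | [1]111011.   read 1 → write 1, move +1, go to q3
q3 | 1[1]11011.   read 1 → write ., move 0, go to q0
q0 | 1[.]11011.   read . → write 0, move +1, go to q3
q3 | 10[1]1011.   read 1 → write ., move 0, go to q0
q0 | 10[.]1011.   read . → write 0, move +1, go to q3
q3 | 100[1]011.   read 1 → write ., move 0, go to q0
q0 | 100[.]011.   read . → write 0, move +1, go to q3
q3 | 1000[0]11.   read 0 → write 1, move 0, go to q0
q0 | 1000[1]11.   read 1 → write 1, move +1, go to q3
q3 | 10001[1]1.   read 1 → write ., move 0, go to q0
q0 | 10001[.]1.   read . → write 0, move +1, go to q3
q3 | 100010[1].   read 1 → write ., move 0, go to q0
q0 | 100010[.].   read . → write 0, move +1, go to q3
q3 | 1000100[.]   read . → write 0, move -1, go to q4
q4 | 100010[0]0
No transition is defined for (q4, 0); M halts in state q4.

q4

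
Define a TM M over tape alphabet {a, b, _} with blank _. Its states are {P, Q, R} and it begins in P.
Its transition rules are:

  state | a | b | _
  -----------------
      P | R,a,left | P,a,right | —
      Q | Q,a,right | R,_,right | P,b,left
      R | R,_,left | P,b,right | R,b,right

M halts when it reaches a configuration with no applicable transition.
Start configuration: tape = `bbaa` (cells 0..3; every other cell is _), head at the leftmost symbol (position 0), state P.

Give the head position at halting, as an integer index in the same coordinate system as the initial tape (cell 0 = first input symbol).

state=P head=0 tape=_[b]baa   (P,b)→(P,a,right)
state=P head=1 tape=_a[b]aa   (P,b)→(P,a,right)
state=P head=2 tape=_aa[a]a   (P,a)→(R,a,left)
state=R head=1 tape=_a[a]aa   (R,a)→(R,_,left)
state=R head=0 tape=_[a]_aa   (R,a)→(R,_,left)
state=R head=-1 tape=[_]__aa   (R,_)→(R,b,right)
state=R head=0 tape=b[_]_aa   (R,_)→(R,b,right)
state=R head=1 tape=bb[_]aa   (R,_)→(R,b,right)
state=R head=2 tape=bbb[a]a   (R,a)→(R,_,left)
state=R head=1 tape=bb[b]_a   (R,b)→(P,b,right)
state=P head=2 tape=bbb[_]a
At halt the head is at cell 2.

2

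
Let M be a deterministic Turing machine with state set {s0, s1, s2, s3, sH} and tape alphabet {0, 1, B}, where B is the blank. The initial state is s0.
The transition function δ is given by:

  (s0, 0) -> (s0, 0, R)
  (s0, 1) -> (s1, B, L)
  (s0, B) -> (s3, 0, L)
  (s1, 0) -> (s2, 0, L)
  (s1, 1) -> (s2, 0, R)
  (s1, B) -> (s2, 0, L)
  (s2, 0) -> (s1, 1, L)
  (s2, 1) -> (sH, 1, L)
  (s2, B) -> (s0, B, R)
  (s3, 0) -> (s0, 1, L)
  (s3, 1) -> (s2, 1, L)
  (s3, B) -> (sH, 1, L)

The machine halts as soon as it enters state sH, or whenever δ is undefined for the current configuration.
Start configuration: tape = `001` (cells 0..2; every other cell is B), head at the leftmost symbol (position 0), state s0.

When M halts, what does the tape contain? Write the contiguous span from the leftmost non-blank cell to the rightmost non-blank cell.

10100

state=s0 head=0 tape=BBBB[0]01   (s0,0)→(s0,0,R)
state=s0 head=1 tape=BBBB0[0]1   (s0,0)→(s0,0,R)
state=s0 head=2 tape=BBBB00[1]   (s0,1)→(s1,B,L)
state=s1 head=1 tape=BBBB0[0]B   (s1,0)→(s2,0,L)
state=s2 head=0 tape=BBBB[0]0B   (s2,0)→(s1,1,L)
state=s1 head=-1 tape=BBB[B]10B   (s1,B)→(s2,0,L)
state=s2 head=-2 tape=BB[B]010B   (s2,B)→(s0,B,R)
state=s0 head=-1 tape=BBB[0]10B   (s0,0)→(s0,0,R)
state=s0 head=0 tape=BBB0[1]0B   (s0,1)→(s1,B,L)
state=s1 head=-1 tape=BBB[0]B0B   (s1,0)→(s2,0,L)
state=s2 head=-2 tape=BB[B]0B0B   (s2,B)→(s0,B,R)
state=s0 head=-1 tape=BBB[0]B0B   (s0,0)→(s0,0,R)
state=s0 head=0 tape=BBB0[B]0B   (s0,B)→(s3,0,L)
state=s3 head=-1 tape=BBB[0]00B   (s3,0)→(s0,1,L)
state=s0 head=-2 tape=BB[B]100B   (s0,B)→(s3,0,L)
state=s3 head=-3 tape=B[B]0100B   (s3,B)→(sH,1,L)
state=sH head=-4 tape=[B]10100B
The non-blank tape span at halt is 10100.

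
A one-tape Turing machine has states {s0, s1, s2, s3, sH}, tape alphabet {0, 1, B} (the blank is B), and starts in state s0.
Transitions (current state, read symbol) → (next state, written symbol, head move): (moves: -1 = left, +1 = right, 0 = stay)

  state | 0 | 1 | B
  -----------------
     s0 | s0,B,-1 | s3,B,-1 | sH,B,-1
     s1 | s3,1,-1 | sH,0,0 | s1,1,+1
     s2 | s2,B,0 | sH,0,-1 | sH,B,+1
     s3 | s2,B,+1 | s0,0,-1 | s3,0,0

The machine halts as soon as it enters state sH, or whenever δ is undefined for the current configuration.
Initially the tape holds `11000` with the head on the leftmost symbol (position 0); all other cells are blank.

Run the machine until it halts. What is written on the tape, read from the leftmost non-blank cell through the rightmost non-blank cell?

s0 | B[1]1000   read 1 → write B, move -1, go to s3
s3 | [B]B1000   read B → write 0, move 0, go to s3
s3 | [0]B1000   read 0 → write B, move +1, go to s2
s2 | B[B]1000   read B → write B, move +1, go to sH
sH | BB[1]000
The non-blank tape span at halt is 1000.

1000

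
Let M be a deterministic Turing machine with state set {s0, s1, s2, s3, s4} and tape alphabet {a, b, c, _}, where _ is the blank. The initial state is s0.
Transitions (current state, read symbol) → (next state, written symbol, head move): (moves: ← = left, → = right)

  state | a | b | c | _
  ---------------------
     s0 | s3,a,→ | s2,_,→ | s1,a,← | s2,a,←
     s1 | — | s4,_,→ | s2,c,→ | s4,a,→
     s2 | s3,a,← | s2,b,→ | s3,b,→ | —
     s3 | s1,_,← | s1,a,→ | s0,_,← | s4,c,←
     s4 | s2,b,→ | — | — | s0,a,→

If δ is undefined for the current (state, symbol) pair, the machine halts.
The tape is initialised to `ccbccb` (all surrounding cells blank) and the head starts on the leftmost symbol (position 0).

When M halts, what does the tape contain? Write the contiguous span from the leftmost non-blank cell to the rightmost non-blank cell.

abbacba_aa

state=s0 head=0 tape=_[c]cbccb___   (s0,c)→(s1,a,←)
state=s1 head=-1 tape=[_]acbccb___   (s1,_)→(s4,a,→)
state=s4 head=0 tape=a[a]cbccb___   (s4,a)→(s2,b,→)
state=s2 head=1 tape=ab[c]bccb___   (s2,c)→(s3,b,→)
state=s3 head=2 tape=abb[b]ccb___   (s3,b)→(s1,a,→)
state=s1 head=3 tape=abba[c]cb___   (s1,c)→(s2,c,→)
state=s2 head=4 tape=abbac[c]b___   (s2,c)→(s3,b,→)
state=s3 head=5 tape=abbacb[b]___   (s3,b)→(s1,a,→)
state=s1 head=6 tape=abbacba[_]__   (s1,_)→(s4,a,→)
state=s4 head=7 tape=abbacbaa[_]_   (s4,_)→(s0,a,→)
state=s0 head=8 tape=abbacbaaa[_]   (s0,_)→(s2,a,←)
state=s2 head=7 tape=abbacbaa[a]a   (s2,a)→(s3,a,←)
state=s3 head=6 tape=abbacba[a]aa   (s3,a)→(s1,_,←)
state=s1 head=5 tape=abbacb[a]_aa
The non-blank tape span at halt is abbacba_aa.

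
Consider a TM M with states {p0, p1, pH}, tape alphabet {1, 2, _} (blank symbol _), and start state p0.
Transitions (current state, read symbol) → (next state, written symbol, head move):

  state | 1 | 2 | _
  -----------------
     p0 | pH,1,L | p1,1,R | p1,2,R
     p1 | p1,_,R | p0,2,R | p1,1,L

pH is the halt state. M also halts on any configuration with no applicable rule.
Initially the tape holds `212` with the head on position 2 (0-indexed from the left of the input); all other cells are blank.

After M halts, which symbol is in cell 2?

1

p0 | 21[2]___   read 2 → write 1, move R, go to p1
p1 | 211[_]__   read _ → write 1, move L, go to p1
p1 | 21[1]1__   read 1 → write _, move R, go to p1
p1 | 21_[1]__   read 1 → write _, move R, go to p1
p1 | 21__[_]_   read _ → write 1, move L, go to p1
p1 | 21_[_]1_   read _ → write 1, move L, go to p1
p1 | 21[_]11_   read _ → write 1, move L, go to p1
p1 | 2[1]111_   read 1 → write _, move R, go to p1
p1 | 2_[1]11_   read 1 → write _, move R, go to p1
p1 | 2__[1]1_   read 1 → write _, move R, go to p1
p1 | 2___[1]_   read 1 → write _, move R, go to p1
p1 | 2____[_]   read _ → write 1, move L, go to p1
p1 | 2___[_]1   read _ → write 1, move L, go to p1
p1 | 2__[_]11   read _ → write 1, move L, go to p1
p1 | 2_[_]111   read _ → write 1, move L, go to p1
p1 | 2[_]1111   read _ → write 1, move L, go to p1
p1 | [2]11111   read 2 → write 2, move R, go to p0
p0 | 2[1]1111   read 1 → write 1, move L, go to pH
pH | [2]11111
Cell 2 holds 1 when M halts.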